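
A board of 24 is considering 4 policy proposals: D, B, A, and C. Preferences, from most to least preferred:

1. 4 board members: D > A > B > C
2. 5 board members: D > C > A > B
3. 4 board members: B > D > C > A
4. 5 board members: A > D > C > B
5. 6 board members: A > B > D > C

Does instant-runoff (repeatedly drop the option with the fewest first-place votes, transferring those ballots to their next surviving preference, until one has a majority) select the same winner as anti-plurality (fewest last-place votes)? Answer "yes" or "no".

Instant-runoff — R1 D 9, B 4, A 11, C 0 (C out); R2 D 9, B 4, A 11 (B out); R3 D 13, A 11 (D winner). Winner: D.
Anti-plurality — last-place votes: D 0, B 10, A 4, C 10. Winner: D.
The two methods agree.

yes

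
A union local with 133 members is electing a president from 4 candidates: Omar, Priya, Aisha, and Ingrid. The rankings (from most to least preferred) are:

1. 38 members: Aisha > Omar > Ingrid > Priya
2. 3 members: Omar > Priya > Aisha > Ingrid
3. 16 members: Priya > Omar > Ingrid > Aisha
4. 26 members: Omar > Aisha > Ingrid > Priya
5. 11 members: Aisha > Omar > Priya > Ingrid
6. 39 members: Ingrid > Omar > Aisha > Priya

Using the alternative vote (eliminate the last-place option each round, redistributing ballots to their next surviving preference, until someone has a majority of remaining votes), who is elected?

Omar

Round 1: Omar 29, Priya 16, Aisha 49, Ingrid 39. Eliminate Priya.
Round 2: Omar 45, Aisha 49, Ingrid 39. Eliminate Ingrid.
Round 3: Omar 84, Aisha 49. Omar has a majority.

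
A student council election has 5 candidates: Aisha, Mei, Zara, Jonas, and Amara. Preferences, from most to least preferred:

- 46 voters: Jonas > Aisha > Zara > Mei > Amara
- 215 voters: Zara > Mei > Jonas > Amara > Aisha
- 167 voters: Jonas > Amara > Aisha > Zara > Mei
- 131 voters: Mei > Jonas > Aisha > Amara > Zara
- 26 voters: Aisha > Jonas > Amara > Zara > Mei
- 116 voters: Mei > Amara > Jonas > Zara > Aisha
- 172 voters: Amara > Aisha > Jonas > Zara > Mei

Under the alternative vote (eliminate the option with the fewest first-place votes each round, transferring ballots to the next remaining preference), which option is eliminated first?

Round 1: Aisha 26, Mei 247, Zara 215, Jonas 213, Amara 172. Eliminate Aisha.

Aisha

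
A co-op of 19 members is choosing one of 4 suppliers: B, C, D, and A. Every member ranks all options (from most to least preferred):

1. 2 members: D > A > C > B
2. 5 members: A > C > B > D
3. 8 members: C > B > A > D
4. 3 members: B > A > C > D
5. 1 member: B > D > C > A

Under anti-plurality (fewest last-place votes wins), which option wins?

Last-place votes: B 2, C 0, D 16, A 1.
C is ranked last by the fewest voters, so C wins.

C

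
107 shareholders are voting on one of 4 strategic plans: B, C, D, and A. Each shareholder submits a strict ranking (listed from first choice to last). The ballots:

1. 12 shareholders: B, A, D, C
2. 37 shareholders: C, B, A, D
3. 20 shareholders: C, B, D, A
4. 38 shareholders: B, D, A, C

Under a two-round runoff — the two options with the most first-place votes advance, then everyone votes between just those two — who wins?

Round 1 first-place votes: B 50, C 57, D 0, A 0.
C and B advance.
Runoff: C is preferred to B by 57 voters; B by 50.
C wins the runoff.

C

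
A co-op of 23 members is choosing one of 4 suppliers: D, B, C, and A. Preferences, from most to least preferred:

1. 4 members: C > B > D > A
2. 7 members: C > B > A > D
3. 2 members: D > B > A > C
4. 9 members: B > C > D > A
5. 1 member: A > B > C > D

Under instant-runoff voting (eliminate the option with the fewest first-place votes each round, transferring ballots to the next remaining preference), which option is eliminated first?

A

Round 1: D 2, B 9, C 11, A 1. Eliminate A.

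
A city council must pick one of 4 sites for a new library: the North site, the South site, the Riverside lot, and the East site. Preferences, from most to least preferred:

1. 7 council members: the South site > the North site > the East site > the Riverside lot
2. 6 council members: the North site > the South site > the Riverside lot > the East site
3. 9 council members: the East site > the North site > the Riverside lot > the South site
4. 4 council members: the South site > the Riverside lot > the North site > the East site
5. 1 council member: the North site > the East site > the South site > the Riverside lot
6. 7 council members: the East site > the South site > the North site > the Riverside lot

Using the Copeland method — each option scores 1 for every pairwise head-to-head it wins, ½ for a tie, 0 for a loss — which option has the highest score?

the North site: beats the Riverside lot and the East site; loses to the South site → score 2.
the South site: beats the North site and the Riverside lot; ties the East site → score 2.5.
the Riverside lot: loses to the North site, the South site, and the East site → score 0.
the East site: beats the Riverside lot; ties the South site; loses to the North site → score 1.5.
the South site has the best pairwise record.

the South site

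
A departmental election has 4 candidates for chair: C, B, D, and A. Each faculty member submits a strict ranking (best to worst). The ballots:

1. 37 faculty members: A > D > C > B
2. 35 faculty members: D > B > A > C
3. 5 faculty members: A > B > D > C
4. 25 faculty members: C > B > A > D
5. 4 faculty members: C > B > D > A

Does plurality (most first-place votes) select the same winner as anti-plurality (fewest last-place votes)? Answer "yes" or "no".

yes

Plurality — first-place votes: C 29, B 0, D 35, A 42. Winner: A.
Anti-plurality — last-place votes: C 40, B 37, D 25, A 4. Winner: A.
The two methods agree.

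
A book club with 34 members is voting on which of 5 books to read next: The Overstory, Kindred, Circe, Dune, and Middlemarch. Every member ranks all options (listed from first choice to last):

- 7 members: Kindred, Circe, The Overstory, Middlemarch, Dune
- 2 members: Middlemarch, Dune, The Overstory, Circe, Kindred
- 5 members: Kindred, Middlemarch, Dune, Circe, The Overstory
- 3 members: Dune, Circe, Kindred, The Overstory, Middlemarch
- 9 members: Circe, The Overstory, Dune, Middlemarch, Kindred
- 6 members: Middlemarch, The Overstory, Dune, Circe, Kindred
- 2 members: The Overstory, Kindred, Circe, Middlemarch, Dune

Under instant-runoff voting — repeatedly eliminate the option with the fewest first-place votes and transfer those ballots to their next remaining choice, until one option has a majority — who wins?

Round 1: The Overstory 2, Kindred 12, Circe 9, Dune 3, Middlemarch 8. Eliminate The Overstory.
Round 2: Kindred 14, Circe 9, Dune 3, Middlemarch 8. Eliminate Dune.
Round 3: Kindred 14, Circe 12, Middlemarch 8. Eliminate Middlemarch.
Round 4: Kindred 14, Circe 20. Circe has a majority.

Circe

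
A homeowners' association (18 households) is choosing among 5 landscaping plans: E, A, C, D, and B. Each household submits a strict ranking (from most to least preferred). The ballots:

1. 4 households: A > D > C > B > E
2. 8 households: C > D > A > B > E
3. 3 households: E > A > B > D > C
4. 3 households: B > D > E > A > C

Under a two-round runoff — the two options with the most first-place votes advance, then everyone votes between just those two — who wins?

Round 1 first-place votes: E 3, A 4, C 8, D 0, B 3.
C and A advance.
Runoff: C is preferred to A by 8 voters; A by 10.
A wins the runoff.

A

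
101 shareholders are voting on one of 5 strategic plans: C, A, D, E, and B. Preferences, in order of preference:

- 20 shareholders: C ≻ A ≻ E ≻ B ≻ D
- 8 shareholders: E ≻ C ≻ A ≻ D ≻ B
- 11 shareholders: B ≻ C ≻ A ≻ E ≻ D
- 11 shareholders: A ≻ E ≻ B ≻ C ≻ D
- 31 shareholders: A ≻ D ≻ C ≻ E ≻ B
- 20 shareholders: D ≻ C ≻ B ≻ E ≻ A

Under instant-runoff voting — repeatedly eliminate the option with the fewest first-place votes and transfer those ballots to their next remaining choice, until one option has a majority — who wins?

C

Round 1: C 20, A 42, D 20, E 8, B 11. Eliminate E.
Round 2: C 28, A 42, D 20, B 11. Eliminate B.
Round 3: C 39, A 42, D 20. Eliminate D.
Round 4: C 59, A 42. C has a majority.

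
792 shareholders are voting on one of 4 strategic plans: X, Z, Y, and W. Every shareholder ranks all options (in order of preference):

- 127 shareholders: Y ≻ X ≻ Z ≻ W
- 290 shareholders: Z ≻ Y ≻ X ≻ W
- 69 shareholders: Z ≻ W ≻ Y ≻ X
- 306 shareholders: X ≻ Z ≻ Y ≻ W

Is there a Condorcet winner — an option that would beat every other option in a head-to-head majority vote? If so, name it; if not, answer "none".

Checking pairwise contests:
Y beats X 486–306.
X beats Z 433–359.
Z beats Y 665–127.
X beats W 723–69.
Every option loses at least one head-to-head, so there is no Condorcet winner.

none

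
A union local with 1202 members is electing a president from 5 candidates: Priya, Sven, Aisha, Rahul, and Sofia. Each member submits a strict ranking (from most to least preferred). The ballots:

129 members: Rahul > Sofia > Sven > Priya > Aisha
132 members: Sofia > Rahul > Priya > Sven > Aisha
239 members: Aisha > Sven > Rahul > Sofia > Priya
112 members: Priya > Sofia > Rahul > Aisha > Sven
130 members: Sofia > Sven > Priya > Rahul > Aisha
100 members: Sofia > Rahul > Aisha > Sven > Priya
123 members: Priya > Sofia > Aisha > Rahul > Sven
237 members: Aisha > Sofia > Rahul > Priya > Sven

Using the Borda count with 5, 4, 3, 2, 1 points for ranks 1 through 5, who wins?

Priya: 129·2 + 132·3 + 239·1 + 112·5 + 130·3 + 100·1 + 123·5 + 237·2 = 3032
Sven: 129·3 + 132·2 + 239·4 + 112·1 + 130·4 + 100·2 + 123·1 + 237·1 = 2799
Aisha: 129·1 + 132·1 + 239·5 + 112·2 + 130·1 + 100·3 + 123·3 + 237·5 = 3664
Rahul: 129·5 + 132·4 + 239·3 + 112·3 + 130·2 + 100·4 + 123·2 + 237·3 = 3843
Sofia: 129·4 + 132·5 + 239·2 + 112·4 + 130·5 + 100·5 + 123·4 + 237·4 = 4692
Sofia has the highest Borda score (4692).

Sofia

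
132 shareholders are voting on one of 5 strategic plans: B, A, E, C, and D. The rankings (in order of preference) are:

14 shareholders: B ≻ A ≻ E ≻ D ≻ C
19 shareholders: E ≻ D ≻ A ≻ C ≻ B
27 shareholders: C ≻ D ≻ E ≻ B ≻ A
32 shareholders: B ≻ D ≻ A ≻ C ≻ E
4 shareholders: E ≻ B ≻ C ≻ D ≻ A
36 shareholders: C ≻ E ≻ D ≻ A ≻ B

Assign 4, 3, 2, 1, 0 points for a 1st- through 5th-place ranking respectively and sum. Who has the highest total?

B: 14·4 + 19·0 + 27·1 + 32·4 + 4·3 + 36·0 = 223
A: 14·3 + 19·2 + 27·0 + 32·2 + 4·0 + 36·1 = 180
E: 14·2 + 19·4 + 27·2 + 32·0 + 4·4 + 36·3 = 282
C: 14·0 + 19·1 + 27·4 + 32·1 + 4·2 + 36·4 = 311
D: 14·1 + 19·3 + 27·3 + 32·3 + 4·1 + 36·2 = 324
D has the highest Borda score (324).

D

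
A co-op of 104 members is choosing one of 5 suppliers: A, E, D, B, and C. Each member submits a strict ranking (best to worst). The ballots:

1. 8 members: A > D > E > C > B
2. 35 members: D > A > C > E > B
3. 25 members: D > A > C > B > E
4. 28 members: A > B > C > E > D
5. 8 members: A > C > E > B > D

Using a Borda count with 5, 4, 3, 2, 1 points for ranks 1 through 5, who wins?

A

A: 8·5 + 35·4 + 25·4 + 28·5 + 8·5 = 460
E: 8·3 + 35·2 + 25·1 + 28·2 + 8·3 = 199
D: 8·4 + 35·5 + 25·5 + 28·1 + 8·1 = 368
B: 8·1 + 35·1 + 25·2 + 28·4 + 8·2 = 221
C: 8·2 + 35·3 + 25·3 + 28·3 + 8·4 = 312
A has the highest Borda score (460).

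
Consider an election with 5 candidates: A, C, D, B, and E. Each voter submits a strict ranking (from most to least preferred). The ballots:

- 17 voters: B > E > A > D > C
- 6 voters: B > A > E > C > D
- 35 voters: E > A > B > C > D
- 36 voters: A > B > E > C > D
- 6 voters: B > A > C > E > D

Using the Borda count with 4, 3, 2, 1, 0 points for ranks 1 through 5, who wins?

A: 17·2 + 6·3 + 35·3 + 36·4 + 6·3 = 319
C: 17·0 + 6·1 + 35·1 + 36·1 + 6·2 = 89
D: 17·1 + 6·0 + 35·0 + 36·0 + 6·0 = 17
B: 17·4 + 6·4 + 35·2 + 36·3 + 6·4 = 294
E: 17·3 + 6·2 + 35·4 + 36·2 + 6·1 = 281
A has the highest Borda score (319).

A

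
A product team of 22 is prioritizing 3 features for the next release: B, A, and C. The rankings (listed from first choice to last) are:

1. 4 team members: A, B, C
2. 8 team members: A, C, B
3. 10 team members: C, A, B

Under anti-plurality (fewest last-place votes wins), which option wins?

A

Last-place votes: B 18, A 0, C 4.
A is ranked last by the fewest voters, so A wins.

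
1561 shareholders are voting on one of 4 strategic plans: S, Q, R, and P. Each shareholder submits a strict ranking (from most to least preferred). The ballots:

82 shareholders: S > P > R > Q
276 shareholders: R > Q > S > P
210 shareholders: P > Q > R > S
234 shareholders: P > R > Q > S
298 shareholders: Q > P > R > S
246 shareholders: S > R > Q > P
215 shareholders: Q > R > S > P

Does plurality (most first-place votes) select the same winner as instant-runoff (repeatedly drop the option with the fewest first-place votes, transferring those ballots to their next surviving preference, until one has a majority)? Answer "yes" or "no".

Plurality — first-place votes: S 328, Q 513, R 276, P 444. Winner: Q.
Instant-runoff — R1 S 328, Q 513, R 276, P 444 (R out); R2 S 328, Q 789, P 444 (Q winner). Winner: Q.
The two methods agree.

yes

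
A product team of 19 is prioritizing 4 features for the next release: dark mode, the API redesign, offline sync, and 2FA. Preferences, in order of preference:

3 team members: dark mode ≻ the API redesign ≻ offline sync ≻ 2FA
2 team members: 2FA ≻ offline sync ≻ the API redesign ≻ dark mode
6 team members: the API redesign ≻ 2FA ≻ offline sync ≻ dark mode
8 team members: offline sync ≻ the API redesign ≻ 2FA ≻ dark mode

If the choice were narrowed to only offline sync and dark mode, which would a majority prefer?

offline sync

Voters preferring offline sync to dark mode: 16; preferring dark mode to offline sync: 3.
offline sync wins the head-to-head.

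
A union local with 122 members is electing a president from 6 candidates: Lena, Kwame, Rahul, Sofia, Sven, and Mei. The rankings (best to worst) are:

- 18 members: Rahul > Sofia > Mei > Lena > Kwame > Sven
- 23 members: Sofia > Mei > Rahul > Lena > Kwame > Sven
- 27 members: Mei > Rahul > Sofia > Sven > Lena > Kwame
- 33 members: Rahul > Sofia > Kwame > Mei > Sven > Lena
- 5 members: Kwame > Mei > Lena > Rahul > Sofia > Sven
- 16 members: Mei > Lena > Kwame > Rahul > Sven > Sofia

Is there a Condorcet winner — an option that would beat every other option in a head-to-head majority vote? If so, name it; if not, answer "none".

none

Checking pairwise contests:
Rahul beats Lena 101–21.
Lena beats Kwame 84–38.
Mei beats Rahul 71–51.
Rahul beats Sofia 99–23.
Lena beats Sven 62–60.
Sofia beats Mei 74–48.
Every option loses at least one head-to-head, so there is no Condorcet winner.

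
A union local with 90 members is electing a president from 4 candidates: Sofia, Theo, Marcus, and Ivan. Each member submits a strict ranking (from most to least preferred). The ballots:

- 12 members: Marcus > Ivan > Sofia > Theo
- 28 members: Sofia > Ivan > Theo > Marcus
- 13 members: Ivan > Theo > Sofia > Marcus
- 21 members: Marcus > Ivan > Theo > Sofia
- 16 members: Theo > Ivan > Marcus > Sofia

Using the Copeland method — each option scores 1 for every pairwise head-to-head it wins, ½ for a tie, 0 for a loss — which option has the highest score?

Ivan

Sofia: loses to Theo, Marcus, and Ivan → score 0.
Theo: beats Sofia and Marcus; loses to Ivan → score 2.
Marcus: beats Sofia; loses to Theo and Ivan → score 1.
Ivan: beats Sofia, Theo, and Marcus → score 3.
Ivan has the best pairwise record.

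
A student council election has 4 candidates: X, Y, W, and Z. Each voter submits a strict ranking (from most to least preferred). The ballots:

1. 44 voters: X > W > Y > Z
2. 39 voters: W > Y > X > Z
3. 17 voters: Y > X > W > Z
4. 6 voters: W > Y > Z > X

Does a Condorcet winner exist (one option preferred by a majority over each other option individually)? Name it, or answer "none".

Checking pairwise contests:
Y beats X 62–44.
W beats Y 89–17.
X beats W 61–45.
X beats Z 100–6.
Every option loses at least one head-to-head, so there is no Condorcet winner.

none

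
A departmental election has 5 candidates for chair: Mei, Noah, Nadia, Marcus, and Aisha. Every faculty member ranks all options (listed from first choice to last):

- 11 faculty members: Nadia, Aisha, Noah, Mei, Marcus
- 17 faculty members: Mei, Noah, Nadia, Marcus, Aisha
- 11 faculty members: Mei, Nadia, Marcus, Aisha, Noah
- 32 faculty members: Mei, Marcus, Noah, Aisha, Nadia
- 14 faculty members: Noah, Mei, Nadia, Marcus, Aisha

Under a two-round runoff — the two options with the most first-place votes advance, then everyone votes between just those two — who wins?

Mei

Round 1 first-place votes: Mei 60, Noah 14, Nadia 11, Marcus 0, Aisha 0.
Mei and Noah advance.
Runoff: Mei is preferred to Noah by 60 voters; Noah by 25.
Mei wins the runoff.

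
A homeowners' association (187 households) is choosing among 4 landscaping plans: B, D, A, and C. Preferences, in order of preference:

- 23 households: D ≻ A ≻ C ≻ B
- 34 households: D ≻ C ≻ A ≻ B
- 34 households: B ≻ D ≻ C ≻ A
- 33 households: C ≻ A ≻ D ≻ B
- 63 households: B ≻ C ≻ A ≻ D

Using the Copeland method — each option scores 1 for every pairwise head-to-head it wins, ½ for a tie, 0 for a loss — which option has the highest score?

B: beats D, A, and C → score 3.
D: loses to B, A, and C → score 0.
A: beats D; loses to B and C → score 1.
C: beats D and A; loses to B → score 2.
B has the best pairwise record.

B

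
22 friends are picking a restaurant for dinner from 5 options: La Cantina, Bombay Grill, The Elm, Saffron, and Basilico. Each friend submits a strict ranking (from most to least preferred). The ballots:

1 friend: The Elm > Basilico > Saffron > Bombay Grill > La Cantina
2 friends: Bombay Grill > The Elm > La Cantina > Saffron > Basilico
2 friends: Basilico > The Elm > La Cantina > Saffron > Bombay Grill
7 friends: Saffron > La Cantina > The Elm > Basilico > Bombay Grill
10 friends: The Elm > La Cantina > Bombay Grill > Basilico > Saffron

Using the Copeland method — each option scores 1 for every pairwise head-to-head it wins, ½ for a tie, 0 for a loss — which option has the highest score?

La Cantina: beats Bombay Grill, Saffron, and Basilico; loses to The Elm → score 3.
Bombay Grill: beats Saffron and Basilico; loses to La Cantina and The Elm → score 2.
The Elm: beats La Cantina, Bombay Grill, Saffron, and Basilico → score 4.
Saffron: loses to La Cantina, Bombay Grill, The Elm, and Basilico → score 0.
Basilico: beats Saffron; loses to La Cantina, Bombay Grill, and The Elm → score 1.
The Elm has the best pairwise record.

The Elm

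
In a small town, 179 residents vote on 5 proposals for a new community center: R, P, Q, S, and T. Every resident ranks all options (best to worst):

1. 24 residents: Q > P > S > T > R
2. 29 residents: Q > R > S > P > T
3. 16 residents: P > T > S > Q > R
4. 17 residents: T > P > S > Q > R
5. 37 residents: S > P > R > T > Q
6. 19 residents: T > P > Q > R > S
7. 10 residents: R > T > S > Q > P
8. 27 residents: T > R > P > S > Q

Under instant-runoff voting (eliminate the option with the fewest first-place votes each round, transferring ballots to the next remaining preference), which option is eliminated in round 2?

P

Round 1: R 10, P 16, Q 53, S 37, T 63. Eliminate R.
Round 2: P 16, Q 53, S 37, T 73. Eliminate P.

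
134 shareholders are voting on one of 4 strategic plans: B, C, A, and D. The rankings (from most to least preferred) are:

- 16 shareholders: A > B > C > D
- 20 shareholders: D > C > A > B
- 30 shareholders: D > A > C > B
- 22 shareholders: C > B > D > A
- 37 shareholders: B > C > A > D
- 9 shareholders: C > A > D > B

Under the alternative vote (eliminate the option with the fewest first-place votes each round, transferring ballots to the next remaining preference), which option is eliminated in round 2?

C

Round 1: B 37, C 31, A 16, D 50. Eliminate A.
Round 2: B 53, C 31, D 50. Eliminate C.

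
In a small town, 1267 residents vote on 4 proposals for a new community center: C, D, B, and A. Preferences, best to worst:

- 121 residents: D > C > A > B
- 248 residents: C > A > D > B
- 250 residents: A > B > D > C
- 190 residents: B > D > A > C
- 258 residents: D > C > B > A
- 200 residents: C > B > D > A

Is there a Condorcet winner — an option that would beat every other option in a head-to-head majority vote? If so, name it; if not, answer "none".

none

Checking pairwise contests:
D beats C 819–448.
B beats D 640–627.
C beats B 827–440.
C beats A 827–440.
Every option loses at least one head-to-head, so there is no Condorcet winner.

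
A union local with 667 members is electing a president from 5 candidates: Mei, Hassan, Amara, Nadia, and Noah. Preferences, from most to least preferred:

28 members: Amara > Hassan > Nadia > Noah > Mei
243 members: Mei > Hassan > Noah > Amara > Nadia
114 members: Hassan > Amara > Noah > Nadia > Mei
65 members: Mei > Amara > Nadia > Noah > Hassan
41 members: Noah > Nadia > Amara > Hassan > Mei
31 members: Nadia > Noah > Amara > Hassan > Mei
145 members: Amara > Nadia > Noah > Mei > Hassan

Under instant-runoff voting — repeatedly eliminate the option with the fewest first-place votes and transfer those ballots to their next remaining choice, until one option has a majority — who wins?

Amara

Round 1: Mei 308, Hassan 114, Amara 173, Nadia 31, Noah 41. Eliminate Nadia.
Round 2: Mei 308, Hassan 114, Amara 173, Noah 72. Eliminate Noah.
Round 3: Mei 308, Hassan 114, Amara 245. Eliminate Hassan.
Round 4: Mei 308, Amara 359. Amara has a majority.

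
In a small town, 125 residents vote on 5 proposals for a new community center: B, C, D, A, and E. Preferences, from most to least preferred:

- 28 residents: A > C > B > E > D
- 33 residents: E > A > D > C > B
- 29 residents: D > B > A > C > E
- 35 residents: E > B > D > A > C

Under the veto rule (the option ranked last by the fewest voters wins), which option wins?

A

Last-place votes: B 33, C 35, D 28, A 0, E 29.
A is ranked last by the fewest voters, so A wins.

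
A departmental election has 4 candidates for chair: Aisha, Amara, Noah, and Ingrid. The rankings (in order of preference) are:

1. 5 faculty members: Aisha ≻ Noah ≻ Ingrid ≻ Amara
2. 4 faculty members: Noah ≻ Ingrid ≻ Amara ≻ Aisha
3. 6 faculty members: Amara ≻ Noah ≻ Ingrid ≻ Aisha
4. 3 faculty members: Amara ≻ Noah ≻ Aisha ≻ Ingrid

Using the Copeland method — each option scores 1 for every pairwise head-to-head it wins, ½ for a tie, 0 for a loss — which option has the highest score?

Noah

Aisha: loses to Amara, Noah, and Ingrid → score 0.
Amara: beats Aisha; ties Noah and Ingrid → score 2.
Noah: beats Aisha and Ingrid; ties Amara → score 2.5.
Ingrid: beats Aisha; ties Amara; loses to Noah → score 1.5.
Noah has the best pairwise record.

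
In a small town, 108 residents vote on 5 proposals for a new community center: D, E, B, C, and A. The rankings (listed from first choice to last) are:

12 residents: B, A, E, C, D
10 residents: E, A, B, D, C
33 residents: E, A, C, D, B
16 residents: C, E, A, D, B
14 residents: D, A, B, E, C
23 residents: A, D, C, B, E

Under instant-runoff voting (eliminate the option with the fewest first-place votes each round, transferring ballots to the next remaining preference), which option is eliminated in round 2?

Round 1: D 14, E 43, B 12, C 16, A 23. Eliminate B.
Round 2: D 14, E 43, C 16, A 35. Eliminate D.

D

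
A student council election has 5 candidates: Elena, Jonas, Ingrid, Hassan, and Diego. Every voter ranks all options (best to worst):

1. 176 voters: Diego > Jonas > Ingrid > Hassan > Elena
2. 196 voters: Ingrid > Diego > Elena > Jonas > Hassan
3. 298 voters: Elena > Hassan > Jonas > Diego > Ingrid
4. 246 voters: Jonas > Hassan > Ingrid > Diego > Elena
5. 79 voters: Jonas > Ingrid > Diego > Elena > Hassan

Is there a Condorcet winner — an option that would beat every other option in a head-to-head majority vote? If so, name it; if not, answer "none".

Jonas

Jonas vs Elena: 501–494 for Jonas.
Jonas vs Ingrid: 799–196 for Jonas.
Jonas vs Hassan: 697–298 for Jonas.
Jonas vs Diego: 623–372 for Jonas.
Jonas beats every other option head-to-head.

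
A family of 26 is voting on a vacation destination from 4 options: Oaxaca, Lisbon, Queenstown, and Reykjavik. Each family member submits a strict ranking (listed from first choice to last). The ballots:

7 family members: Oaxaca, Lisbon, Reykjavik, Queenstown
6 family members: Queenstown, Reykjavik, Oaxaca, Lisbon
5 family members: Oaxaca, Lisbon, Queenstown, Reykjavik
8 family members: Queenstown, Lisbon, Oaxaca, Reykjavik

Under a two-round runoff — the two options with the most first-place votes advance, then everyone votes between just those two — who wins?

Queenstown

Round 1 first-place votes: Oaxaca 12, Lisbon 0, Queenstown 14, Reykjavik 0.
Queenstown and Oaxaca advance.
Runoff: Queenstown is preferred to Oaxaca by 14 voters; Oaxaca by 12.
Queenstown wins the runoff.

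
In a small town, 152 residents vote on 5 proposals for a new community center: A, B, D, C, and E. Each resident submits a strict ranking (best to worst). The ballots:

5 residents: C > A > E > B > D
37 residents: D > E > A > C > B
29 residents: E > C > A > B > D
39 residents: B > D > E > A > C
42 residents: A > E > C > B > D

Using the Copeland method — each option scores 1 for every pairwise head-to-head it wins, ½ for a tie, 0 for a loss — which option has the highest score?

A: beats B and C; ties D; loses to E → score 2.5.
B: beats D; loses to A, C, and E → score 1.
D: ties A, C, and E; loses to B → score 1.5.
C: beats B; ties D; loses to A and E → score 1.5.
E: beats A, B, and C; ties D → score 3.5.
E has the best pairwise record.

E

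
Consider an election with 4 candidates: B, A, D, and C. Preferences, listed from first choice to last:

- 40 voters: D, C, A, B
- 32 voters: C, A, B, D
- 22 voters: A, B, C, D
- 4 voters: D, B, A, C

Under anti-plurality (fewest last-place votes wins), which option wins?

Last-place votes: B 40, A 0, D 54, C 4.
A is ranked last by the fewest voters, so A wins.

A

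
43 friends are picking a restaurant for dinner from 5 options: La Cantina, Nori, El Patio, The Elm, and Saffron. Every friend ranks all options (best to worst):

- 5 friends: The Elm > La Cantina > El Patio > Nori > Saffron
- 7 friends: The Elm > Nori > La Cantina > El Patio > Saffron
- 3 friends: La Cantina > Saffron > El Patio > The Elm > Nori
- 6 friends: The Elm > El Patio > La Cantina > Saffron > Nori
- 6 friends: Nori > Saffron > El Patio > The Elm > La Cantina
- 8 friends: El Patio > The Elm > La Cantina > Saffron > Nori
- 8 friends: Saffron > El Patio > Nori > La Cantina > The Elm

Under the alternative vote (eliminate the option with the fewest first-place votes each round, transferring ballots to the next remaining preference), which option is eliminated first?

La Cantina

Round 1: La Cantina 3, Nori 6, El Patio 8, The Elm 18, Saffron 8. Eliminate La Cantina.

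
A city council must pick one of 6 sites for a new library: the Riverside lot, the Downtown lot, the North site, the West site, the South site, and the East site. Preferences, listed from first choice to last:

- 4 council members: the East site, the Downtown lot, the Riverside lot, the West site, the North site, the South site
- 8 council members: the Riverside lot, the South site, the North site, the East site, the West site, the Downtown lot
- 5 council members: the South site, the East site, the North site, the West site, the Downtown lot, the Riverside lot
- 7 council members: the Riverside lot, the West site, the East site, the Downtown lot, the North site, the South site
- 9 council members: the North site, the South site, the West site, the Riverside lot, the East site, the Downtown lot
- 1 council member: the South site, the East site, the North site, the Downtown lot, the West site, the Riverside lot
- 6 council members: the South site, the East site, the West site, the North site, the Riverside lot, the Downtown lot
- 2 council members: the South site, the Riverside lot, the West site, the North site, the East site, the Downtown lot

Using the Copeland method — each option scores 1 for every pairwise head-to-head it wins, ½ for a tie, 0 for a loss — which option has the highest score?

the Riverside lot: beats the Downtown lot and the East site; ties the North site and the West site; loses to the South site → score 3.
the Downtown lot: loses to the Riverside lot, the North site, the West site, the South site, and the East site → score 0.
the North site: beats the Downtown lot and the West site; ties the Riverside lot; loses to the South site and the East site → score 2.5.
the West site: beats the Downtown lot; ties the Riverside lot; loses to the North site, the South site, and the East site → score 1.5.
the South site: beats the Riverside lot, the Downtown lot, the North site, the West site, and the East site → score 5.
the East site: beats the Downtown lot, the North site, and the West site; loses to the Riverside lot and the South site → score 3.
the South site has the best pairwise record.

the South site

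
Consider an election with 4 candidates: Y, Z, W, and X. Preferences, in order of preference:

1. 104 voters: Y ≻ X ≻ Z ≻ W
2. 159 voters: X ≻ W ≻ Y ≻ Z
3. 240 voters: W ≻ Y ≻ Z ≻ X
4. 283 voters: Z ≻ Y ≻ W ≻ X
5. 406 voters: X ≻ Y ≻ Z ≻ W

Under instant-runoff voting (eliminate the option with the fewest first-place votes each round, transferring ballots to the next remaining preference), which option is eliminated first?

Y

Round 1: Y 104, Z 283, W 240, X 565. Eliminate Y.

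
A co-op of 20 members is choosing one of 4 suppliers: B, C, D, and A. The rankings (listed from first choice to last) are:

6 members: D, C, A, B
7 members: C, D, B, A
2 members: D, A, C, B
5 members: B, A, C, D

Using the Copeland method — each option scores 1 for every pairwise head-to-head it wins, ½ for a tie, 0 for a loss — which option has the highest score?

C

B: beats A; loses to C and D → score 1.
C: beats B, D, and A → score 3.
D: beats B and A; loses to C → score 2.
A: loses to B, C, and D → score 0.
C has the best pairwise record.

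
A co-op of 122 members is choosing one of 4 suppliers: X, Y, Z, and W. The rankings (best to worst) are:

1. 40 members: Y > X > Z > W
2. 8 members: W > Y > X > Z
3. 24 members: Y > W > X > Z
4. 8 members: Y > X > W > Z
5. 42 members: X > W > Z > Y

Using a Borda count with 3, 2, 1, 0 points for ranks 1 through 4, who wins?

X: 40·2 + 8·1 + 24·1 + 8·2 + 42·3 = 254
Y: 40·3 + 8·2 + 24·3 + 8·3 + 42·0 = 232
Z: 40·1 + 8·0 + 24·0 + 8·0 + 42·1 = 82
W: 40·0 + 8·3 + 24·2 + 8·1 + 42·2 = 164
X has the highest Borda score (254).

X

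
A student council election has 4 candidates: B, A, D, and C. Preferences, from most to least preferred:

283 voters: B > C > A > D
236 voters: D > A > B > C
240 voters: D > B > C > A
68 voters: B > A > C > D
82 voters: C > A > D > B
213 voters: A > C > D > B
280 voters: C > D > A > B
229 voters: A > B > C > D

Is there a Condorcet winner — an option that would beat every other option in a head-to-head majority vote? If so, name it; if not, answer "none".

none

Checking pairwise contests:
A beats B 1040–591.
C beats A 885–746.
A beats D 875–756.
B beats C 1056–575.
Every option loses at least one head-to-head, so there is no Condorcet winner.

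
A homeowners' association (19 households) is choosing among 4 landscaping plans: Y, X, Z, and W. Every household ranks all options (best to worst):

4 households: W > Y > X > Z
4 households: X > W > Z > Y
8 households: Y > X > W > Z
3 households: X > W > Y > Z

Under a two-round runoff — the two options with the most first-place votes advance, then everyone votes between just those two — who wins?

Round 1 first-place votes: Y 8, X 7, Z 0, W 4.
Y and X advance.
Runoff: Y is preferred to X by 12 voters; X by 7.
Y wins the runoff.

Y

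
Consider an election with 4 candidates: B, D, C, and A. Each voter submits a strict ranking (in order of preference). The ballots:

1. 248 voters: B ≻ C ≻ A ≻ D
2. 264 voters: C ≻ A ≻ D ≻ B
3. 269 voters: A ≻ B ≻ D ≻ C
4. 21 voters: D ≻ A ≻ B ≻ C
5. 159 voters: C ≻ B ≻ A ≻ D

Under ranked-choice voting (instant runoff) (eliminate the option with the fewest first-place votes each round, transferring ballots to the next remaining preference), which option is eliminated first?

Round 1: B 248, D 21, C 423, A 269. Eliminate D.

D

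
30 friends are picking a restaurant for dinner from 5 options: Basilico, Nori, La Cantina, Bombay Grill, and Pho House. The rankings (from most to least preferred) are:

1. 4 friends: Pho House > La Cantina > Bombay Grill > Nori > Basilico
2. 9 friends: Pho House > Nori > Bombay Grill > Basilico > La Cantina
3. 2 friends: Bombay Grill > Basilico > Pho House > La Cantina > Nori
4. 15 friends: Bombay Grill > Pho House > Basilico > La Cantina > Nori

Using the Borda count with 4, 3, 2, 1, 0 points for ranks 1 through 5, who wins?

Pho House

Basilico: 4·0 + 9·1 + 2·3 + 15·2 = 45
Nori: 4·1 + 9·3 + 2·0 + 15·0 = 31
La Cantina: 4·3 + 9·0 + 2·1 + 15·1 = 29
Bombay Grill: 4·2 + 9·2 + 2·4 + 15·4 = 94
Pho House: 4·4 + 9·4 + 2·2 + 15·3 = 101
Pho House has the highest Borda score (101).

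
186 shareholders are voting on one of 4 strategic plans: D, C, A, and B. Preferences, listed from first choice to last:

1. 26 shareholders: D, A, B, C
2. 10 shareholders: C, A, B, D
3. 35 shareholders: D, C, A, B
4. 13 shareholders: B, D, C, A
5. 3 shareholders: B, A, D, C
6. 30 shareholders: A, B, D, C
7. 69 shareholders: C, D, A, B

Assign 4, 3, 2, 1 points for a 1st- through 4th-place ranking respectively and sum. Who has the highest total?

D

D: 26·4 + 10·1 + 35·4 + 13·3 + 3·2 + 30·2 + 69·3 = 566
C: 26·1 + 10·4 + 35·3 + 13·2 + 3·1 + 30·1 + 69·4 = 506
A: 26·3 + 10·3 + 35·2 + 13·1 + 3·3 + 30·4 + 69·2 = 458
B: 26·2 + 10·2 + 35·1 + 13·4 + 3·4 + 30·3 + 69·1 = 330
D has the highest Borda score (566).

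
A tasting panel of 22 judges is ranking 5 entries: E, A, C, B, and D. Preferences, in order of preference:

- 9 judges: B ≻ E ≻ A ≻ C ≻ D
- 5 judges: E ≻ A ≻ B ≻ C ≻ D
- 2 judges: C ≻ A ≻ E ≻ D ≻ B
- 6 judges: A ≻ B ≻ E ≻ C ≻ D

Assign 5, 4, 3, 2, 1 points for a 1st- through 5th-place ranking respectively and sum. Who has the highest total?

B

E: 9·4 + 5·5 + 2·3 + 6·3 = 85
A: 9·3 + 5·4 + 2·4 + 6·5 = 85
C: 9·2 + 5·2 + 2·5 + 6·2 = 50
B: 9·5 + 5·3 + 2·1 + 6·4 = 86
D: 9·1 + 5·1 + 2·2 + 6·1 = 24
B has the highest Borda score (86).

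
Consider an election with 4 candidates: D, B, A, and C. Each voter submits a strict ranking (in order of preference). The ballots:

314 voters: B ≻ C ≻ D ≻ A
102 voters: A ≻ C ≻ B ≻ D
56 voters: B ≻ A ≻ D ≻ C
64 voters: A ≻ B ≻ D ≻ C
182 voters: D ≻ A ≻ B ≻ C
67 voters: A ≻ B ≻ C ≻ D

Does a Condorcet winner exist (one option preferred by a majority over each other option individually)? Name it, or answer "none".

Checking pairwise contests:
B beats D 603–182.
A beats B 415–370.
D beats A 496–289.
B beats C 683–102.
Every option loses at least one head-to-head, so there is no Condorcet winner.

none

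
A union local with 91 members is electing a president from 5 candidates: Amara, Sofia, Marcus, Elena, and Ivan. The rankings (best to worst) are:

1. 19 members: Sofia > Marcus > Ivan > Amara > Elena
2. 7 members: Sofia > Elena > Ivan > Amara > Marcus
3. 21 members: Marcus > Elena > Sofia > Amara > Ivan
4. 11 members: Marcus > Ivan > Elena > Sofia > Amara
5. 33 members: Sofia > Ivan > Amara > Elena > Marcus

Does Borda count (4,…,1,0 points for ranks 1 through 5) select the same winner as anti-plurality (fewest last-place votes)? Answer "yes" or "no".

Borda — scores: Amara 113, Sofia 289, Marcus 185, Elena 139, Ivan 184. Winner: Sofia.
Anti-plurality — last-place votes: Amara 11, Sofia 0, Marcus 40, Elena 19, Ivan 21. Winner: Sofia.
The two methods agree.

yes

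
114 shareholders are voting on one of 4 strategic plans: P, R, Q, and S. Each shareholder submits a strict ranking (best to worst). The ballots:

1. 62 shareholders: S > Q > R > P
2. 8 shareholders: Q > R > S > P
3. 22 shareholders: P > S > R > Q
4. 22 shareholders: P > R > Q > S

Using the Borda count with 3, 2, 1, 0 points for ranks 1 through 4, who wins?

P: 62·0 + 8·0 + 22·3 + 22·3 = 132
R: 62·1 + 8·2 + 22·1 + 22·2 = 144
Q: 62·2 + 8·3 + 22·0 + 22·1 = 170
S: 62·3 + 8·1 + 22·2 + 22·0 = 238
S has the highest Borda score (238).

S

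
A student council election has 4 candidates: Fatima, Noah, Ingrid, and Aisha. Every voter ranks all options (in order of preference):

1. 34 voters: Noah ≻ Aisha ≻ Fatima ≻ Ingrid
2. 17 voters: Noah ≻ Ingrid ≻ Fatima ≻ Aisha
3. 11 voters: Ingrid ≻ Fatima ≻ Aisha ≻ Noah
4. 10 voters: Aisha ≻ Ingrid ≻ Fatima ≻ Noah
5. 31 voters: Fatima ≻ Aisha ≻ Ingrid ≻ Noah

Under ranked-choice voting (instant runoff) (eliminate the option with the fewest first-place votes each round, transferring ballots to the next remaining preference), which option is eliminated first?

Aisha

Round 1: Fatima 31, Noah 51, Ingrid 11, Aisha 10. Eliminate Aisha.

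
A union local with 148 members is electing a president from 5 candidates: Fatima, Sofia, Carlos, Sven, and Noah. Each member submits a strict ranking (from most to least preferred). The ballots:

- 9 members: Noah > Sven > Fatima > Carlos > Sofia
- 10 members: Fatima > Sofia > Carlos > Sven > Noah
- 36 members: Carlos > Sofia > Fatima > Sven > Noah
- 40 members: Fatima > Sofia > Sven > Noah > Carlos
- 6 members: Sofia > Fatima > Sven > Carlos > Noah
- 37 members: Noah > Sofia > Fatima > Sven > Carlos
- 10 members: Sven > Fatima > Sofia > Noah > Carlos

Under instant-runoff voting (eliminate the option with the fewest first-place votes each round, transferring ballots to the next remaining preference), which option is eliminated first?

Sofia

Round 1: Fatima 50, Sofia 6, Carlos 36, Sven 10, Noah 46. Eliminate Sofia.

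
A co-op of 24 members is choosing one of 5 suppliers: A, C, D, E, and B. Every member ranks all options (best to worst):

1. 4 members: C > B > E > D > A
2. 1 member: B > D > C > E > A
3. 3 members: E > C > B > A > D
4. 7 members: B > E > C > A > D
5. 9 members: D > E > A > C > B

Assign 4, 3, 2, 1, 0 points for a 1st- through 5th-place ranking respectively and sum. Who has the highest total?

E

A: 4·0 + 1·0 + 3·1 + 7·1 + 9·2 = 28
C: 4·4 + 1·2 + 3·3 + 7·2 + 9·1 = 50
D: 4·1 + 1·3 + 3·0 + 7·0 + 9·4 = 43
E: 4·2 + 1·1 + 3·4 + 7·3 + 9·3 = 69
B: 4·3 + 1·4 + 3·2 + 7·4 + 9·0 = 50
E has the highest Borda score (69).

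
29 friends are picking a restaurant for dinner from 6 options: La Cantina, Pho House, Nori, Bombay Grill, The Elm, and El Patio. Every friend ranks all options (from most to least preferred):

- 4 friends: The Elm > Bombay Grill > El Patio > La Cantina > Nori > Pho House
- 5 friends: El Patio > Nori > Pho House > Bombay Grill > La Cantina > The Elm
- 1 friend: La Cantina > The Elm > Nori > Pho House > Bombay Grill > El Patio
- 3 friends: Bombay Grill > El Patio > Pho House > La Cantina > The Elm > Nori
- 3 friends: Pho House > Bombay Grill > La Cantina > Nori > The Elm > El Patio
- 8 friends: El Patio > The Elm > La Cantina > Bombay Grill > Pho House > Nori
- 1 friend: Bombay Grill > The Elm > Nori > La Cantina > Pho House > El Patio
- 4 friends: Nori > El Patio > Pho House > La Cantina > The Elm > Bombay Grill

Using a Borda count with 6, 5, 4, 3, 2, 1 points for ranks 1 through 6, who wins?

La Cantina: 4·3 + 5·2 + 1·6 + 3·3 + 3·4 + 8·4 + 1·3 + 4·3 = 96
Pho House: 4·1 + 5·4 + 1·3 + 3·4 + 3·6 + 8·2 + 1·2 + 4·4 = 91
Nori: 4·2 + 5·5 + 1·4 + 3·1 + 3·3 + 8·1 + 1·4 + 4·6 = 85
Bombay Grill: 4·5 + 5·3 + 1·2 + 3·6 + 3·5 + 8·3 + 1·6 + 4·1 = 104
The Elm: 4·6 + 5·1 + 1·5 + 3·2 + 3·2 + 8·5 + 1·5 + 4·2 = 99
El Patio: 4·4 + 5·6 + 1·1 + 3·5 + 3·1 + 8·6 + 1·1 + 4·5 = 134
El Patio has the highest Borda score (134).

El Patio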